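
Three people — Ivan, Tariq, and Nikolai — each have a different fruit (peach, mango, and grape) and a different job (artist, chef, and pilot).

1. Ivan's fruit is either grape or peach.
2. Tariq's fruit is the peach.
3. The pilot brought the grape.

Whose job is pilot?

Ivan

With clues 1–3, Nikolai and Tariq are impossible for the one with job pilot.
That leaves Ivan.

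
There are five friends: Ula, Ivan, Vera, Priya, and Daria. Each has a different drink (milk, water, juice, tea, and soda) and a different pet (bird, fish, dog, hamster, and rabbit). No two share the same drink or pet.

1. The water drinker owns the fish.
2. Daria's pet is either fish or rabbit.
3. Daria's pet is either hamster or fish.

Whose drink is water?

Daria

With clues 1–3, Ivan, Priya, Ula, and Vera are impossible for the one with drink water.
That leaves Daria.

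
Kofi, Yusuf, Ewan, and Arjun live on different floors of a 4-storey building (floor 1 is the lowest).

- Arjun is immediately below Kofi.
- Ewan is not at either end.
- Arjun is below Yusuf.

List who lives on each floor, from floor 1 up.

Arjun, Kofi, Ewan, Yusuf

From clue 1: Kofi is in {2,3,4}.
From clues 1–2: Kofi is in {2,4}.
From clues 1–3: Arjun → floor 1, Kofi → floor 2, Ewan → floor 3, Yusuf → floor 4.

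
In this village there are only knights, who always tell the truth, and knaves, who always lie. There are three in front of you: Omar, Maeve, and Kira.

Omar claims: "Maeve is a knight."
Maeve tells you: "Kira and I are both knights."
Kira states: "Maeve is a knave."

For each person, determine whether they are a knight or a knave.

Consider Omar. Suppose Omar is a knight.
Then no assignment of the remaining roles makes every statement match its speaker's type — contradiction.
So Omar is a knave.
Consider Maeve. Suppose Maeve is a knight.
Then Omar's statement comes out true, contradicting Omar being a knave.
So Maeve is a knave.
With that fixed, Kira's statement is true, so Kira is a knight.

Omar: knave, Maeve: knave, Kira: knight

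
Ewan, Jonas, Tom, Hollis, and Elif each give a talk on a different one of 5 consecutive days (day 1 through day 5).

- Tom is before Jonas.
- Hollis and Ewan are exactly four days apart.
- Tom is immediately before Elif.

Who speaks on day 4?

With clues 1–2, Ewan, Hollis, and Tom are ruled out for day 4.
With clues 1–3, Elif is ruled out for day 4.
So day 4 is Jonas.

Jonas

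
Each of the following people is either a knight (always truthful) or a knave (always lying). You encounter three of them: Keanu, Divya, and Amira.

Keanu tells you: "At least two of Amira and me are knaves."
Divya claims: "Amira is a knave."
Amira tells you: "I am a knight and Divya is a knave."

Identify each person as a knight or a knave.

Consider Keanu. Suppose Keanu is a knight.
Then Keanu's own statement would have to be true, but it can't be — contradiction.
So Keanu is a knave.
Consider Divya. Suppose Divya is a knight.
Then no assignment of the remaining roles makes every statement match its speaker's type — contradiction.
So Divya is a knave.
Consider Amira. Suppose Amira is a knave.
Then Keanu's statement comes out true, contradicting Keanu being a knave.
So Amira is a knight.

Keanu: knave, Divya: knave, Amira: knight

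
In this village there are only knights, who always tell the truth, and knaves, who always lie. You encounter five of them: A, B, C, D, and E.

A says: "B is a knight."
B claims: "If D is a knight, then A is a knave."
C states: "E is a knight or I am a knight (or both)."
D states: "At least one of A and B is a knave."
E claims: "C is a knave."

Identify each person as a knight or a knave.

A: knight, B: knight, C: knight, D: knave, E: knave

Consider A. Suppose A is a knave.
Then no assignment of the remaining roles makes every statement match its speaker's type — contradiction.
So A is a knight.
Consider B. Suppose B is a knave.
Then A's statement comes out false, contradicting A being a knight.
So B is a knight.
With that fixed, D's statement is false, so D is a knave.
Consider C. Suppose C is a knave.
Then no assignment of the remaining roles makes every statement match its speaker's type — contradiction.
So C is a knight.
With that fixed, E's statement is false, so E is a knave.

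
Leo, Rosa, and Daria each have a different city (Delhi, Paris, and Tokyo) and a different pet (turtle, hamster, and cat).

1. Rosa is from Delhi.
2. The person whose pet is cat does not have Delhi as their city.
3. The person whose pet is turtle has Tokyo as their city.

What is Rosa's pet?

hamster

With clues 1–2, cat is impossible for Rosa's pet.
With clues 1–3, turtle is impossible for Rosa's pet.
That leaves hamster.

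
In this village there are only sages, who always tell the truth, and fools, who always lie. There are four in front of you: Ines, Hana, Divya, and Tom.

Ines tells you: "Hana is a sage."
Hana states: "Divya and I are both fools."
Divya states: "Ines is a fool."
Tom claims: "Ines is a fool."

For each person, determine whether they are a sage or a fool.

Consider Ines. Suppose Ines is a sage.
Then no assignment of the remaining roles makes every statement match its speaker's type — contradiction.
So Ines is a fool.
With that fixed, Divya's statement is true, so Divya is a sage.
With that fixed, Tom's statement is true, so Tom is a sage.
With that fixed, Hana's statement is false, so Hana is a fool.

Ines: fool, Hana: fool, Divya: sage, Tom: sage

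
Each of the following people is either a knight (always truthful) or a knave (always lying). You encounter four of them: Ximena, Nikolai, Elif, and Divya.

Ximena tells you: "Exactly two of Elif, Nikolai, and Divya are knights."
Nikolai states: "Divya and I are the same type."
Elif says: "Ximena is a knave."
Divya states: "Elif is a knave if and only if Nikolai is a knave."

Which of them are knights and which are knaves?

Ximena: knave, Nikolai: knight, Elif: knight, Divya: knight

Consider Ximena. Suppose Ximena is a knight.
Then no assignment of the remaining roles makes every statement match its speaker's type — contradiction.
So Ximena is a knave.
With that fixed, Elif's statement is true, so Elif is a knight.
Consider Nikolai. Suppose Nikolai is a knave.
Then no assignment of the remaining roles makes every statement match its speaker's type — contradiction.
So Nikolai is a knight.
With that fixed, Divya's statement is true, so Divya is a knight.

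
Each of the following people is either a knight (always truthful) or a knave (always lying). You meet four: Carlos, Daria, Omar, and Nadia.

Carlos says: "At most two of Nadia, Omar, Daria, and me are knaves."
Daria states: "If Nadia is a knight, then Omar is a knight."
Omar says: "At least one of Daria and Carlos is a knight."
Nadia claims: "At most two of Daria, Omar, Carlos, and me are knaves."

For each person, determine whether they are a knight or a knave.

Consider Carlos. Suppose Carlos is a knave.
Then no assignment of the remaining roles makes every statement match its speaker's type — contradiction.
So Carlos is a knight.
With that fixed, Omar's statement is true, so Omar is a knight.
With that fixed, Nadia's statement is true, so Nadia is a knight.
With that fixed, Daria's statement is true, so Daria is a knight.

Carlos: knight, Daria: knight, Omar: knight, Nadia: knight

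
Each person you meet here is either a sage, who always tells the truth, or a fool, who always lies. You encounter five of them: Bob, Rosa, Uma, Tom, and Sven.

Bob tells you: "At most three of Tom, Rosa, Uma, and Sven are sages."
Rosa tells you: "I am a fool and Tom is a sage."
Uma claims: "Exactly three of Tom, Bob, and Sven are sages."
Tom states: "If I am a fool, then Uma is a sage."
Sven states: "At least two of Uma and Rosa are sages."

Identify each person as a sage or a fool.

Bob: sage, Rosa: fool, Uma: fool, Tom: fool, Sven: fool

Consider Bob. Suppose Bob is a fool.
Then no assignment of the remaining roles makes every statement match its speaker's type — contradiction.
So Bob is a sage.
Consider Rosa. Suppose Rosa is a sage.
Then Rosa's own statement would have to be true, but it can't be — contradiction.
So Rosa is a fool.
With that fixed, Sven's statement is false, so Sven is a fool.
With that fixed, Uma's statement is false, so Uma is a fool.
Consider Tom. Suppose Tom is a sage.
Then Rosa's statement comes out true, contradicting Rosa being a fool.
So Tom is a fool.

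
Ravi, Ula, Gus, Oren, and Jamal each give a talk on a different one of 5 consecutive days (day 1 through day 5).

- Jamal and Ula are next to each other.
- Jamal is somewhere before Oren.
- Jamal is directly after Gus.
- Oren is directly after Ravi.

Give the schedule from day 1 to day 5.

From clues 1–2: Oren is in {3,4,5}.
From clues 1–3: Ula is in {3,4}.
From clues 1–4: Gus → day 1, Jamal → day 2, Ula → day 3, Ravi → day 4, Oren → day 5.

Gus, Jamal, Ula, Ravi, Oren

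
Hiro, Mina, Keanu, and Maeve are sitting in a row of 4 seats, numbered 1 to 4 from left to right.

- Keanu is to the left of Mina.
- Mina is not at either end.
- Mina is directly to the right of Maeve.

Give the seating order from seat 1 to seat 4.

From clue 1: Mina is in {2,3,4}.
From clues 1–2: Mina is in {2,3}.
From clues 1–3: Keanu → seat 1, Maeve → seat 2, Mina → seat 3, Hiro → seat 4.

Keanu, Maeve, Mina, Hiro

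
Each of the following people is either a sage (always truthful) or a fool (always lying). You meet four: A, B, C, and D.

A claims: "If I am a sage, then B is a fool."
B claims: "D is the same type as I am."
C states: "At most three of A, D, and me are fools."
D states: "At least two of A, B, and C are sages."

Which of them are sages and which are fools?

A: sage, B: fool, C: sage, D: sage

Regardless of anyone's role, C's statement is true, so C is a sage.
Consider A. Suppose A is a fool.
Then A's own statement would have to be false, but it can't be — contradiction.
So A is a sage.
With that fixed, D's statement is true, so D is a sage.
Consider B. Suppose B is a sage.
Then A's statement comes out false, contradicting A being a sage.
So B is a fool.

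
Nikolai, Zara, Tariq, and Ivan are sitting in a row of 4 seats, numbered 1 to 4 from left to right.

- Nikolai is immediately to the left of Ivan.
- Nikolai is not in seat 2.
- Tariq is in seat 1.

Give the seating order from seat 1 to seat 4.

From clue 1: Nikolai is in {1,2,3}.
From clues 1–2: Nikolai is in {1,3}.
From clues 1–3: Tariq → seat 1, Zara → seat 2, Nikolai → seat 3, Ivan → seat 4.

Tariq, Zara, Nikolai, Ivan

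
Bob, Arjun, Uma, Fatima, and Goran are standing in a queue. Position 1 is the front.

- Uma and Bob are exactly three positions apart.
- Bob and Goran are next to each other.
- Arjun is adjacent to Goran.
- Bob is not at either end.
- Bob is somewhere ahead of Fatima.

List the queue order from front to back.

Uma, Arjun, Goran, Bob, Fatima

From clue 1: Bob is in {1,2,4,5}.
From clues 1–3: Fatima is in {1,5}.
From clues 1–4: Goran → position 3.
From clues 1–5: Uma → position 1, Arjun → position 2, Bob → position 4, Fatima → position 5.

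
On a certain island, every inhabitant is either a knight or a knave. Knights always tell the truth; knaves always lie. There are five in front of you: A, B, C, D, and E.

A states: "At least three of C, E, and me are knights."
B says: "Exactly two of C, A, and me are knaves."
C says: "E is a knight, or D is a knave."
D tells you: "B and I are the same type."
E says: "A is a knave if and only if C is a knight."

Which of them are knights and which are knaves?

Consider A. Suppose A is a knight.
Then no assignment of the remaining roles makes every statement match its speaker's type — contradiction.
So A is a knave.
Consider B. Suppose B is a knave.
Then whichever role D has, D's statement has the wrong truth value — contradiction.
So B is a knight.
Consider C. Suppose C is a knight.
Then B's statement comes out false, contradicting B being a knight.
So C is a knave.
With that fixed, E's statement is false, so E is a knave.
Consider D. Suppose D is a knave.
Then C's statement comes out true, contradicting C being a knave.
So D is a knight.

A: knave, B: knight, C: knave, D: knight, E: knave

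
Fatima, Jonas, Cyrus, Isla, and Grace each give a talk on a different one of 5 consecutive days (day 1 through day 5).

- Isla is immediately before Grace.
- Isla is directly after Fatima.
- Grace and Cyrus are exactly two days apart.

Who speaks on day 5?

With clue 1, Isla is ruled out for day 5.
With clues 1–2, Fatima is ruled out for day 5.
With clues 1–3, Grace and Jonas are ruled out for day 5.
So day 5 is Cyrus.

Cyrus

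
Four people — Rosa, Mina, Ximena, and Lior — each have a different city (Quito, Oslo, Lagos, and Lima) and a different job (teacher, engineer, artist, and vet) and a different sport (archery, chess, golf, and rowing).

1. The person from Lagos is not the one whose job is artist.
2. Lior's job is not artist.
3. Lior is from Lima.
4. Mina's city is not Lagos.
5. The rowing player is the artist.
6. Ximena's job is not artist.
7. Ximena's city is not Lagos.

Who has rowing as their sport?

With clues 1–5, Lior is impossible for the one with sport rowing.
With clues 1–6, Ximena is impossible for the one with sport rowing.
With clues 1–7, Rosa is impossible for the one with sport rowing.
That leaves Mina.

Mina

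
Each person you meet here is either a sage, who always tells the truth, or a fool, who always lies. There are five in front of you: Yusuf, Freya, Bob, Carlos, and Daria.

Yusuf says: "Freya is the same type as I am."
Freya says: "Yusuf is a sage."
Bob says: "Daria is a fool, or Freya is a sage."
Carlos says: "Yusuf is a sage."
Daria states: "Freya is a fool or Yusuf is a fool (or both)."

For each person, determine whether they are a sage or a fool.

Consider Yusuf. Suppose Yusuf is a fool.
Then no assignment of the remaining roles makes every statement match its speaker's type — contradiction.
So Yusuf is a sage.
With that fixed, Freya's statement is true, so Freya is a sage.
With that fixed, Bob's statement is true, so Bob is a sage.
With that fixed, Carlos's statement is true, so Carlos is a sage.
With that fixed, Daria's statement is false, so Daria is a fool.

Yusuf: sage, Freya: sage, Bob: sage, Carlos: sage, Daria: fool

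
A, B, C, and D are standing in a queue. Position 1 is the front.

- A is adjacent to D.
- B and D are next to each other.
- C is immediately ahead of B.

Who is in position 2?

With clues 1–2, C is ruled out for position 2.
With clues 1–3, A and D are ruled out for position 2.
So position 2 is B.

B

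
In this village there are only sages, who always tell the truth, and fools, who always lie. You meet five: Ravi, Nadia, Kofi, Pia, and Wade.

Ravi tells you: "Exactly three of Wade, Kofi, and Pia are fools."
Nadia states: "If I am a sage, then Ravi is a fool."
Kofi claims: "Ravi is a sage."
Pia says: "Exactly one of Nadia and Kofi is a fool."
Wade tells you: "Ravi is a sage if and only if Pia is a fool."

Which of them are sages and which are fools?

Ravi: fool, Nadia: sage, Kofi: fool, Pia: sage, Wade: sage

Consider Ravi. Suppose Ravi is a sage.
Then whichever role Nadia has, Nadia's statement has the wrong truth value — contradiction.
So Ravi is a fool.
With that fixed, Nadia's statement is true, so Nadia is a sage.
With that fixed, Kofi's statement is false, so Kofi is a fool.
With that fixed, Pia's statement is true, so Pia is a sage.
With that fixed, Wade's statement is true, so Wade is a sage.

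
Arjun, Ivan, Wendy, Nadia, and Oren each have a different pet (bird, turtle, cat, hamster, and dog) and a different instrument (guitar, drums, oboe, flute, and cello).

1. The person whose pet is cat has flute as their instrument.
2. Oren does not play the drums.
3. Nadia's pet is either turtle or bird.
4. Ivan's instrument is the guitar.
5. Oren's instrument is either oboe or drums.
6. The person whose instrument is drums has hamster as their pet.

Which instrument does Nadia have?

cello

With clues 1–3, flute is impossible for Nadia's instrument.
With clues 1–4, guitar is impossible for Nadia's instrument.
With clues 1–5, oboe is impossible for Nadia's instrument.
With clues 1–6, drums is impossible for Nadia's instrument.
That leaves cello.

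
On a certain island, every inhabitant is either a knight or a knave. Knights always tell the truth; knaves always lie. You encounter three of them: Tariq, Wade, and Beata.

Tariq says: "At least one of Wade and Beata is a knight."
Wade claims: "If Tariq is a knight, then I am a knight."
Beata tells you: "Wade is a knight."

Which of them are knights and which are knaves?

Consider Tariq. Suppose Tariq is a knave.
Then no assignment of the remaining roles makes every statement match its speaker's type — contradiction.
So Tariq is a knight.
Consider Wade. Suppose Wade is a knave.
Then no assignment of the remaining roles makes every statement match its speaker's type — contradiction.
So Wade is a knight.
With that fixed, Beata's statement is true, so Beata is a knight.

Tariq: knight, Wade: knight, Beata: knight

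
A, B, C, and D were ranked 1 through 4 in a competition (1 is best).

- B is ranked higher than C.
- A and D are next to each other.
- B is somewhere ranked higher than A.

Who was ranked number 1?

B

With clue 1, C is ruled out for rank 1.
With clues 1–3, A and D are ruled out for rank 1.
So rank 1 is B.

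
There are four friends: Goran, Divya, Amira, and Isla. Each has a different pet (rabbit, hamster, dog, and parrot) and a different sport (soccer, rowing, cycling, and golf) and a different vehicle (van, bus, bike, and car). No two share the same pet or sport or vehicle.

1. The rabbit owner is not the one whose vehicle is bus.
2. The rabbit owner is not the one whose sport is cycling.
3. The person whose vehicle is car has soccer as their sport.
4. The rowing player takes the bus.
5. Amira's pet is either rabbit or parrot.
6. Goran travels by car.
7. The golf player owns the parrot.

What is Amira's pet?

With clues 1–5, dog and hamster are impossible for Amira's pet.
With clues 1–7, rabbit is impossible for Amira's pet.
That leaves parrot.

parrot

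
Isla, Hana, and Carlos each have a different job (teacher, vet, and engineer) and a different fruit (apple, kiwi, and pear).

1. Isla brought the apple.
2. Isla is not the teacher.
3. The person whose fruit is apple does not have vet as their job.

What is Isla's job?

engineer

With clues 1–2, teacher is impossible for Isla's job.
With clues 1–3, vet is impossible for Isla's job.
That leaves engineer.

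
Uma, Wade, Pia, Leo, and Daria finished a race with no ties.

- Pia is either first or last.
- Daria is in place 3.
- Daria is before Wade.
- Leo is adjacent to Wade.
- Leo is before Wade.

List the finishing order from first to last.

From clue 1: Pia is in {1,5}.
From clues 1–2: Daria → place 3.
From clues 1–3: Wade is in {4,5}.
From clues 1–4: Pia → place 1, Uma → place 2.
From clues 1–5: Leo → place 4, Wade → place 5.

Pia, Uma, Daria, Leo, Wade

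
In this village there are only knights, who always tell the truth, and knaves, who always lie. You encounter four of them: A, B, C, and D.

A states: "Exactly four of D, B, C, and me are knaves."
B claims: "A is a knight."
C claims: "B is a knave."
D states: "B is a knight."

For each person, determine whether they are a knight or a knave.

A: knave, B: knave, C: knight, D: knave

Consider A. Suppose A is a knight.
Then A's own statement would have to be true, but it can't be — contradiction.
So A is a knave.
With that fixed, B's statement is false, so B is a knave.
With that fixed, C's statement is true, so C is a knight.
With that fixed, D's statement is false, so D is a knave.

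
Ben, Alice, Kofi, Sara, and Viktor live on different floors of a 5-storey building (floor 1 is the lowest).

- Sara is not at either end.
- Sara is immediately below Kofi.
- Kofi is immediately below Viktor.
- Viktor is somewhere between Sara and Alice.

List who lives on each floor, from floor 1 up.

From clue 1: Sara is in {2,3,4}.
From clues 1–2: Kofi is in {3,4,5}.
From clues 1–3: Kofi is in {3,4}.
From clues 1–4: Ben → floor 1, Sara → floor 2, Kofi → floor 3, Viktor → floor 4, Alice → floor 5.

Ben, Sara, Kofi, Viktor, Alice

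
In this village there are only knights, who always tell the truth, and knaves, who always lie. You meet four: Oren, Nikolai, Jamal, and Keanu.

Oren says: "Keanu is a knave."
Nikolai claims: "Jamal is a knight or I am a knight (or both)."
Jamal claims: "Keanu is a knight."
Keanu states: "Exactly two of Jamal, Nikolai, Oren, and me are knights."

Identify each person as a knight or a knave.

Oren: knight, Nikolai: knave, Jamal: knave, Keanu: knave

Consider Oren. Suppose Oren is a knave.
Then no assignment of the remaining roles makes every statement match its speaker's type — contradiction.
So Oren is a knight.
Consider Nikolai. Suppose Nikolai is a knight.
Then no assignment of the remaining roles makes every statement match its speaker's type — contradiction.
So Nikolai is a knave.
Consider Jamal. Suppose Jamal is a knight.
Then Nikolai's statement comes out true, contradicting Nikolai being a knave.
So Jamal is a knave.
Consider Keanu. Suppose Keanu is a knight.
Then Oren's statement comes out false, contradicting Oren being a knight.
So Keanu is a knave.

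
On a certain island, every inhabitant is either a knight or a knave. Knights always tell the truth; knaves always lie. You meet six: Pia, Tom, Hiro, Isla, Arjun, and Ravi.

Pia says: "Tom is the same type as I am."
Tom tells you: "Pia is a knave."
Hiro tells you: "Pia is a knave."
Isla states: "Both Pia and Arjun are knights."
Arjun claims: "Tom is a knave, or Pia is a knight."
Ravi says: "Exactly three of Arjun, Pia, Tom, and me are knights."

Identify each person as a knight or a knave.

Pia: knave, Tom: knight, Hiro: knight, Isla: knave, Arjun: knave, Ravi: knave

Consider Pia. Suppose Pia is a knight.
Then no assignment of the remaining roles makes every statement match its speaker's type — contradiction.
So Pia is a knave.
With that fixed, Tom's statement is true, so Tom is a knight.
With that fixed, Hiro's statement is true, so Hiro is a knight.
With that fixed, Isla's statement is false, so Isla is a knave.
With that fixed, Arjun's statement is false, so Arjun is a knave.
With that fixed, Ravi's statement is false, so Ravi is a knave.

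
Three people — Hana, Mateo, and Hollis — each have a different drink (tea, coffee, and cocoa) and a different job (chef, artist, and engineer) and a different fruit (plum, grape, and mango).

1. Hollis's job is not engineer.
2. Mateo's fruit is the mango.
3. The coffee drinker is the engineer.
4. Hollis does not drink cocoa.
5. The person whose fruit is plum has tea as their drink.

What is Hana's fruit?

With clues 1–2, mango is impossible for Hana's fruit.
With clues 1–5, plum is impossible for Hana's fruit.
That leaves grape.

grape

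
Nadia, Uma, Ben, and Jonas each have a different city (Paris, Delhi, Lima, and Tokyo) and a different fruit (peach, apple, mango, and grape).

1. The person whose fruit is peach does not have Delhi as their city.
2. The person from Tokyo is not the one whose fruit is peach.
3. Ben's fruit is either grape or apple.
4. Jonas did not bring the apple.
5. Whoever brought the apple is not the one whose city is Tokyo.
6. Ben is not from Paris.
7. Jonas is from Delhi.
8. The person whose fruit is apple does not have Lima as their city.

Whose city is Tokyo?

Ben

With clues 1–7, Jonas is impossible for the one with city Tokyo.
With clues 1–8, Nadia and Uma are impossible for the one with city Tokyo.
That leaves Ben.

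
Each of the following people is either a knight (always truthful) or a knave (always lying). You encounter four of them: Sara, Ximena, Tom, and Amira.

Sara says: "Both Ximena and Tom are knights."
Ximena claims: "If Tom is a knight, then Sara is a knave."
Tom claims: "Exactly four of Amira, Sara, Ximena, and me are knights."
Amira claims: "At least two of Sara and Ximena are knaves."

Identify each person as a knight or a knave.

Consider Sara. Suppose Sara is a knight.
Then no assignment of the remaining roles makes every statement match its speaker's type — contradiction.
So Sara is a knave.
With that fixed, Ximena's statement is true, so Ximena is a knight.
With that fixed, Tom's statement is false, so Tom is a knave.
With that fixed, Amira's statement is false, so Amira is a knave.

Sara: knave, Ximena: knight, Tom: knave, Amira: knave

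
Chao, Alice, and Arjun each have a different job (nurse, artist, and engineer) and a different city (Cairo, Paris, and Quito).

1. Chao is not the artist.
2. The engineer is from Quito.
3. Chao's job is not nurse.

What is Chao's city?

Quito

With clues 1–3, Cairo and Paris are impossible for Chao's city.
That leaves Quito.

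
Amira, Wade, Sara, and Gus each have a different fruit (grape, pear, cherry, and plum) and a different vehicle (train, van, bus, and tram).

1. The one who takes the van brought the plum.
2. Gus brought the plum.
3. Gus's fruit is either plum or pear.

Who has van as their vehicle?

With clues 1–2, Amira, Sara, and Wade are impossible for the one with vehicle van.
That leaves Gus.

Gus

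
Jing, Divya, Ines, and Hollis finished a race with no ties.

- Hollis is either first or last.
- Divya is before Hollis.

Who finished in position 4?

With clues 1–2, Divya, Ines, and Jing are ruled out for place 4.
So place 4 is Hollis.

Hollis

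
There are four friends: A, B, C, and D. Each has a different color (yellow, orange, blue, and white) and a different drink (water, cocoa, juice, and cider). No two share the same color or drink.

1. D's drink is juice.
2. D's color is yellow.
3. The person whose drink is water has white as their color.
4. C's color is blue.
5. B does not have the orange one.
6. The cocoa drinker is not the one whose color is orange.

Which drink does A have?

Clue 1 rules out juice for A's drink.
With clues 1–5, water is impossible for A's drink.
With clues 1–6, cocoa is impossible for A's drink.
That leaves cider.

cider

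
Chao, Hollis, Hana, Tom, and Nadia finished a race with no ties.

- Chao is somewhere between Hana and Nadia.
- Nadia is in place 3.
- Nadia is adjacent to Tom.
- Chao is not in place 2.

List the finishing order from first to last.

Hollis, Tom, Nadia, Chao, Hana

From clue 1: Chao is in {2,3,4}.
From clues 1–2: Nadia → place 3.
From clues 1–3: Chao is in {2,4}.
From clues 1–4: Hollis → place 1, Tom → place 2, Chao → place 4, Hana → place 5.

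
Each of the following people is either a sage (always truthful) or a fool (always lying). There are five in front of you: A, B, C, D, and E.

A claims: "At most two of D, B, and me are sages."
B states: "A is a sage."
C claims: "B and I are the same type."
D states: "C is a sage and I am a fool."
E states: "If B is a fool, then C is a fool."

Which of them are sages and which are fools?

A: sage, B: sage, C: fool, D: fool, E: sage

Consider A. Suppose A is a fool.
Then A's own statement would have to be false, but it can't be — contradiction.
So A is a sage.
With that fixed, B's statement is true, so B is a sage.
With that fixed, E's statement is true, so E is a sage.
Consider C. Suppose C is a sage.
Then whichever role D has, D's statement has the wrong truth value — contradiction.
So C is a fool.
With that fixed, D's statement is false, so D is a fool.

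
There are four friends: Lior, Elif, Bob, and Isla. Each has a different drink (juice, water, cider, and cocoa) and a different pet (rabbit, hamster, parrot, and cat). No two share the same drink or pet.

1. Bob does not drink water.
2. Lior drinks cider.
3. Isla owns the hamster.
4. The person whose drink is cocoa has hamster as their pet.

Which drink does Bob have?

Clue 1 rules out water for Bob's drink.
With clues 1–2, cider is impossible for Bob's drink.
With clues 1–4, cocoa is impossible for Bob's drink.
That leaves juice.

juice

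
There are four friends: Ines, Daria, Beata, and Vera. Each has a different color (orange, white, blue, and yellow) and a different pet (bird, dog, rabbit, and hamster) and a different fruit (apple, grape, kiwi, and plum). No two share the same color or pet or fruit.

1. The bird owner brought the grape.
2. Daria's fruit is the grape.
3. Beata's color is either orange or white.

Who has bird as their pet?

Daria

With clues 1–2, Beata, Ines, and Vera are impossible for the one with pet bird.
That leaves Daria.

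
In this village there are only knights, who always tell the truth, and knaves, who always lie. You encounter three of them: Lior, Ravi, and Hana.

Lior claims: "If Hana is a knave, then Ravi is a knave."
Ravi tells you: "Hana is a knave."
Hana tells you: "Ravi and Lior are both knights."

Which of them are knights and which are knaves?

Consider Lior. Suppose Lior is a knight.
Then no assignment of the remaining roles makes every statement match its speaker's type — contradiction.
So Lior is a knave.
With that fixed, Hana's statement is false, so Hana is a knave.
With that fixed, Ravi's statement is true, so Ravi is a knight.

Lior: knave, Ravi: knight, Hana: knave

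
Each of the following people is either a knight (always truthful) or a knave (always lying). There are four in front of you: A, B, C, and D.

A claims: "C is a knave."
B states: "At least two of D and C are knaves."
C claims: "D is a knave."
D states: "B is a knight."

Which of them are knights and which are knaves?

A: knave, B: knave, C: knight, D: knave

Consider A. Suppose A is a knight.
Then no assignment of the remaining roles makes every statement match its speaker's type — contradiction.
So A is a knave.
Consider B. Suppose B is a knight.
Then no assignment of the remaining roles makes every statement match its speaker's type — contradiction.
So B is a knave.
With that fixed, D's statement is false, so D is a knave.
With that fixed, C's statement is true, so C is a knight.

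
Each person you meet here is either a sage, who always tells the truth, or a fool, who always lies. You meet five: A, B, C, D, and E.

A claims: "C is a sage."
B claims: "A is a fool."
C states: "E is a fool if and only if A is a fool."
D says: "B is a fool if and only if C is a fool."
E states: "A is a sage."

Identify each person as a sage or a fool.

Consider A. Suppose A is a fool.
Then no assignment of the remaining roles makes every statement match its speaker's type — contradiction.
So A is a sage.
With that fixed, B's statement is false, so B is a fool.
With that fixed, E's statement is true, so E is a sage.
With that fixed, C's statement is true, so C is a sage.
With that fixed, D's statement is false, so D is a fool.

A: sage, B: fool, C: sage, D: fool, E: sage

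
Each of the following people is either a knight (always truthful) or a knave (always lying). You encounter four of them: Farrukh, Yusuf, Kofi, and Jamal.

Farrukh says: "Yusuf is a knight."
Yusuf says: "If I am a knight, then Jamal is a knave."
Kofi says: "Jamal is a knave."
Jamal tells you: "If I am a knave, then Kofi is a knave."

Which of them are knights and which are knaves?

Farrukh: knight, Yusuf: knight, Kofi: knight, Jamal: knave

Consider Farrukh. Suppose Farrukh is a knave.
Then no assignment of the remaining roles makes every statement match its speaker's type — contradiction.
So Farrukh is a knight.
Consider Yusuf. Suppose Yusuf is a knave.
Then Farrukh's statement comes out false, contradicting Farrukh being a knight.
So Yusuf is a knight.
Consider Kofi. Suppose Kofi is a knave.
Then no assignment of the remaining roles makes every statement match its speaker's type — contradiction.
So Kofi is a knight.
Consider Jamal. Suppose Jamal is a knight.
Then Yusuf's statement comes out false, contradicting Yusuf being a knight.
So Jamal is a knave.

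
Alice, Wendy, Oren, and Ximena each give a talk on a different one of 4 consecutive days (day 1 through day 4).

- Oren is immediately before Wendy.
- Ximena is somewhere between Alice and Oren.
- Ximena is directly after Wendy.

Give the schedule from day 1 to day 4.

From clue 1: Wendy is in {2,3,4}.
From clues 1–2: Alice is in {1,4}.
From clues 1–3: Oren → day 1, Wendy → day 2, Ximena → day 3, Alice → day 4.

Oren, Wendy, Ximena, Alice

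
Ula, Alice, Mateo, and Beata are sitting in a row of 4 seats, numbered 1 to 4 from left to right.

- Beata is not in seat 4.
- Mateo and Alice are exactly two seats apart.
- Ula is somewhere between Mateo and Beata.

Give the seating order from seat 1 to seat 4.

From clue 1: Beata is in {1,2,3}.
From clues 1–2: Ula is in {1,3,4}.
From clues 1–3: Beata → seat 1, Alice → seat 2, Ula → seat 3, Mateo → seat 4.

Beata, Alice, Ula, Mateo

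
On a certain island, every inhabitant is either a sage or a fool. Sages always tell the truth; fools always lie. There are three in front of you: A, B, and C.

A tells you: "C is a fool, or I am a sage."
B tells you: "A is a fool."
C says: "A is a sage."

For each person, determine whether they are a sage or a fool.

Consider A. Suppose A is a fool.
Then no assignment of the remaining roles makes every statement match its speaker's type — contradiction.
So A is a sage.
With that fixed, B's statement is false, so B is a fool.
With that fixed, C's statement is true, so C is a sage.

A: sage, B: fool, C: sage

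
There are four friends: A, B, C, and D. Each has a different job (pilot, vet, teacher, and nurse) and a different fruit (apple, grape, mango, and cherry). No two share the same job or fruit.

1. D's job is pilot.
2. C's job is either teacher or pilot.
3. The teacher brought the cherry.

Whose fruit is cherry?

C

With clues 1–3, A, B, and D are impossible for the one with fruit cherry.
That leaves C.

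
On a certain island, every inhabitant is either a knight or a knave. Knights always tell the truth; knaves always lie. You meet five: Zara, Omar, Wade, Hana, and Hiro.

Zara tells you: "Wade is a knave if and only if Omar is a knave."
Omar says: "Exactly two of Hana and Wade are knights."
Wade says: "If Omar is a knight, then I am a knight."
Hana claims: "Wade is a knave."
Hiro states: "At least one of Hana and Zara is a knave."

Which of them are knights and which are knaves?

Consider Zara. Suppose Zara is a knight.
Then no assignment of the remaining roles makes every statement match its speaker's type — contradiction.
So Zara is a knave.
With that fixed, Hiro's statement is true, so Hiro is a knight.
Consider Omar. Suppose Omar is a knight.
Then no assignment of the remaining roles makes every statement match its speaker's type — contradiction.
So Omar is a knave.
With that fixed, Wade's statement is true, so Wade is a knight.
With that fixed, Hana's statement is false, so Hana is a knave.

Zara: knave, Omar: knave, Wade: knight, Hana: knave, Hiro: knight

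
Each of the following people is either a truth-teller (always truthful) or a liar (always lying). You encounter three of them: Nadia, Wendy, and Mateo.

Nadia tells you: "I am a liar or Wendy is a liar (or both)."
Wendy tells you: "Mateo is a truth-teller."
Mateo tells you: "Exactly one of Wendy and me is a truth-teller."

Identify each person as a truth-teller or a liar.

Nadia: truth-teller, Wendy: liar, Mateo: liar

Consider Nadia. Suppose Nadia is a liar.
Then Nadia's own statement would have to be false, but it can't be — contradiction.
So Nadia is a truth-teller.
Consider Wendy. Suppose Wendy is a truth-teller.
Then Nadia's statement comes out false, contradicting Nadia being a truth-teller.
So Wendy is a liar.
Consider Mateo. Suppose Mateo is a truth-teller.
Then Wendy's statement comes out true, contradicting Wendy being a liar.
So Mateo is a liar.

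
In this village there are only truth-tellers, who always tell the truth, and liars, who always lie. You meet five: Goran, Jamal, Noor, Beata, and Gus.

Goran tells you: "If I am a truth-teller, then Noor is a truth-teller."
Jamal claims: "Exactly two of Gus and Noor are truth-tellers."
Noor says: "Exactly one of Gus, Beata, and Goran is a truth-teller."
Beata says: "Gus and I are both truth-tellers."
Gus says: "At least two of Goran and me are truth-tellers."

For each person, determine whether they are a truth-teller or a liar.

Consider Goran. Suppose Goran is a liar.
Then Goran's own statement would have to be false, but it can't be — contradiction.
So Goran is a truth-teller.
Consider Jamal. Suppose Jamal is a truth-teller.
Then no assignment of the remaining roles makes every statement match its speaker's type — contradiction.
So Jamal is a liar.
Consider Noor. Suppose Noor is a liar.
Then Goran's statement comes out false, contradicting Goran being a truth-teller.
So Noor is a truth-teller.
Consider Beata. Suppose Beata is a truth-teller.
Then Noor's statement comes out false, contradicting Noor being a truth-teller.
So Beata is a liar.
Consider Gus. Suppose Gus is a truth-teller.
Then Jamal's statement comes out true, contradicting Jamal being a liar.
So Gus is a liar.

Goran: truth-teller, Jamal: liar, Noor: truth-teller, Beata: liar, Gus: liar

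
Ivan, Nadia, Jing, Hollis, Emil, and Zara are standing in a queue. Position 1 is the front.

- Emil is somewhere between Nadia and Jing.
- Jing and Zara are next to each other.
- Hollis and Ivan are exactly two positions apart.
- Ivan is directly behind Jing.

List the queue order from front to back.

Zara, Jing, Ivan, Emil, Hollis, Nadia

From clue 1: Emil is in {2,3,4,5}.
From clues 1–3: Emil is in {3,4}.
From clues 1–4: Zara → position 1, Jing → position 2, Ivan → position 3, Emil → position 4, Hollis → position 5, Nadia → position 6.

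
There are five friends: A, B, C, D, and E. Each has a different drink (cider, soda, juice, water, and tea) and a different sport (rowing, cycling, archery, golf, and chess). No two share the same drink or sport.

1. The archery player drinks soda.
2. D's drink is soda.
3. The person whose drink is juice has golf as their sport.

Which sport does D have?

archery

With clues 1–2, chess, cycling, golf, and rowing are impossible for D's sport.
That leaves archery.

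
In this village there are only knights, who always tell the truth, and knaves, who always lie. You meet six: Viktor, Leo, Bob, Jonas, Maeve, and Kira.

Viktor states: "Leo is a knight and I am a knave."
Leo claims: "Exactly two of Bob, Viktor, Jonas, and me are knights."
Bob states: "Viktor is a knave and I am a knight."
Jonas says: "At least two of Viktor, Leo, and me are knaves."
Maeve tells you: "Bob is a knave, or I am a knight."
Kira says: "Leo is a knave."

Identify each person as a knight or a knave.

Viktor: knave, Leo: knave, Bob: knave, Jonas: knight, Maeve: knight, Kira: knight

Consider Viktor. Suppose Viktor is a knight.
Then Viktor's own statement would have to be true, but it can't be — contradiction.
So Viktor is a knave.
Consider Leo. Suppose Leo is a knight.
Then Viktor's statement comes out true, contradicting Viktor being a knave.
So Leo is a knave.
With that fixed, Jonas's statement is true, so Jonas is a knight.
With that fixed, Kira's statement is true, so Kira is a knight.
Consider Bob. Suppose Bob is a knight.
Then Leo's statement comes out true, contradicting Leo being a knave.
So Bob is a knave.
With that fixed, Maeve's statement is true, so Maeve is a knight.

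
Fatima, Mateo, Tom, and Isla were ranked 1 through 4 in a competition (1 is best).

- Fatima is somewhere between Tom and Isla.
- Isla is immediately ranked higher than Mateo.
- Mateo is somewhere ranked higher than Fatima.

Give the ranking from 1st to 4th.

Isla, Mateo, Fatima, Tom

From clue 1: Fatima is in {2,3}.
From clues 1–3: Isla → rank 1, Mateo → rank 2, Fatima → rank 3, Tom → rank 4.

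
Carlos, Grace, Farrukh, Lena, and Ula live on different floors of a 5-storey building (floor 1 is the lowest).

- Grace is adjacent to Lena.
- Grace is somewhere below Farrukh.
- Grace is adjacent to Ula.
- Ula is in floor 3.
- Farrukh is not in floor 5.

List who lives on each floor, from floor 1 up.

From clues 1–2: Farrukh is in {3,4,5}.
From clues 1–3: Grace is in {2,3}.
From clues 1–4: Lena → floor 1, Grace → floor 2, Ula → floor 3.
From clues 1–5: Farrukh → floor 4, Carlos → floor 5.

Lena, Grace, Ula, Farrukh, Carlos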